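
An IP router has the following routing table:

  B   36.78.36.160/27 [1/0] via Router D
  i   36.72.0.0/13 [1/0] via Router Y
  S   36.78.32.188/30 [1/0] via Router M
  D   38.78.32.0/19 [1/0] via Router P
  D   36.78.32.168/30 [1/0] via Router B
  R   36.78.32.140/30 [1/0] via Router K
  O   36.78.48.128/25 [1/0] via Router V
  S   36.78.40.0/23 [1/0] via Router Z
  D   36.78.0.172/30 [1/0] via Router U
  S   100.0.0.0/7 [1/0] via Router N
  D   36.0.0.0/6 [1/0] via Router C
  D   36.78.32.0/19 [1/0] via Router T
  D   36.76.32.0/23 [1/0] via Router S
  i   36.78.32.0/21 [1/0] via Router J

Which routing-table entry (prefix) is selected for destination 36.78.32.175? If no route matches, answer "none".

36.78.32.0/21

Entries matching 36.78.32.175:
  36.0.0.0/6 (36.0.0.0 - 39.255.255.255)
  36.72.0.0/13 (36.72.0.0 - 36.79.255.255)
  36.78.32.0/19 (36.78.32.0 - 36.78.63.255)
  36.78.32.0/21 (36.78.32.0 - 36.78.39.255)
Most specific is 36.78.32.0/21.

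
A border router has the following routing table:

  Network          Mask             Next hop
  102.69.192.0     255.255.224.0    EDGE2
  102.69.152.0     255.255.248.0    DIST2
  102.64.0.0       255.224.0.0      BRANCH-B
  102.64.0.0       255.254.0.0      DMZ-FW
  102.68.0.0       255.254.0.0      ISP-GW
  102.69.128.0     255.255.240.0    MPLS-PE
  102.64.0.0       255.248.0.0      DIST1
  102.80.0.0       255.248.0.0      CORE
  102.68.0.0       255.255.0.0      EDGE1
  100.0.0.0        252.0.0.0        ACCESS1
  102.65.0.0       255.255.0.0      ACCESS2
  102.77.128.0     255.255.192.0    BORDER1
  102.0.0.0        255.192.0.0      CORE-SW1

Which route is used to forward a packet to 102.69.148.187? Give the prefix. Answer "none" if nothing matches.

Entries matching 102.69.148.187:
  100.0.0.0/6 (100.0.0.0 - 103.255.255.255)
  102.64.0.0/11 (102.64.0.0 - 102.95.255.255)
  102.64.0.0/13 (102.64.0.0 - 102.71.255.255)
  102.68.0.0/15 (102.68.0.0 - 102.69.255.255)
Most specific is 102.68.0.0/15.

102.68.0.0/15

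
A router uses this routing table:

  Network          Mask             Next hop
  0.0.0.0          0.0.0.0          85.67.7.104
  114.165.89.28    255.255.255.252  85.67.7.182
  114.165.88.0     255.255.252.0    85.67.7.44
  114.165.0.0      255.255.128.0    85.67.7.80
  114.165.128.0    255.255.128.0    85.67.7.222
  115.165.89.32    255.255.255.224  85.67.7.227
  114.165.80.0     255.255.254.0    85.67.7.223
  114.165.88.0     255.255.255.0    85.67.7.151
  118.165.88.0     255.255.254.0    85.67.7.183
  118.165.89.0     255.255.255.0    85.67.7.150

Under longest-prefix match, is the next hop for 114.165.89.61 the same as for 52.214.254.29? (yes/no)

no

114.165.89.61: longest match 114.165.88.0/22 -> 85.67.7.44
52.214.254.29: longest match 0.0.0.0/0 -> 85.67.7.104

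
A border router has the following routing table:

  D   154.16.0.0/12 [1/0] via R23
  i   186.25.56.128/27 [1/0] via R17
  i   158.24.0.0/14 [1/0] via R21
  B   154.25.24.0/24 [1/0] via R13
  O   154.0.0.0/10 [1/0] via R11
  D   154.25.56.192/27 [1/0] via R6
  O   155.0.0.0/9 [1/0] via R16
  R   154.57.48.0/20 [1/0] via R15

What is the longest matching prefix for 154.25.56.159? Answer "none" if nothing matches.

154.16.0.0/12

Entries matching 154.25.56.159:
  154.0.0.0/10 (154.0.0.0 - 154.63.255.255)
  154.16.0.0/12 (154.16.0.0 - 154.31.255.255)
Most specific is 154.16.0.0/12.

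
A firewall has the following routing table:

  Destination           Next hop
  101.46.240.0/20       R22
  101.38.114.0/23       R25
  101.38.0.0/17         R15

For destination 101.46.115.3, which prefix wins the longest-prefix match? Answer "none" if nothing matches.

101.46.115.3 is outside every listed prefix and there is no default route.

none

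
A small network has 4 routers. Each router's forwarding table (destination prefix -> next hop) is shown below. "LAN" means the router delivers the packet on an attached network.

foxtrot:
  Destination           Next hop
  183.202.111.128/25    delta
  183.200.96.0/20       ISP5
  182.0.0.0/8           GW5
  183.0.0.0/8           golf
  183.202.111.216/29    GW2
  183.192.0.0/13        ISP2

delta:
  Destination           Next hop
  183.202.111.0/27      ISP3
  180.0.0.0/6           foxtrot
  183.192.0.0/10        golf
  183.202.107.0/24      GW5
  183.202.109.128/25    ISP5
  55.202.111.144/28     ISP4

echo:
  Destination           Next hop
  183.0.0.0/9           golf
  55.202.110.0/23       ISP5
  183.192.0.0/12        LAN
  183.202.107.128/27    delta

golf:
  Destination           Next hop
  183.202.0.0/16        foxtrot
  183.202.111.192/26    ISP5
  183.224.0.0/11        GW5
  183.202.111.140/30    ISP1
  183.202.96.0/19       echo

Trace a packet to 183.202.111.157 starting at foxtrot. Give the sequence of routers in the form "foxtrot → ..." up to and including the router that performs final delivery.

foxtrot → delta → golf → echo

At foxtrot: longest match for 183.202.111.157 is 183.202.111.128/25 -> delta
At delta: longest match for 183.202.111.157 is 183.192.0.0/10 -> golf
At golf: longest match for 183.202.111.157 is 183.202.96.0/19 -> echo
At echo: longest match for 183.202.111.157 is 183.192.0.0/12 -> LAN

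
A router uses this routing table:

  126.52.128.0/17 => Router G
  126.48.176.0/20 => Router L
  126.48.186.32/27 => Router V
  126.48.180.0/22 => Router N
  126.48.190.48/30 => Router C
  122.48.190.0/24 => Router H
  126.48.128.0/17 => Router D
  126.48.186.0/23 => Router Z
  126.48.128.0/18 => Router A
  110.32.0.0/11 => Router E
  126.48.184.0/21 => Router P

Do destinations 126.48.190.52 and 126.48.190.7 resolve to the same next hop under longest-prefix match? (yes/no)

yes

126.48.190.52: longest match 126.48.184.0/21 -> Router P
126.48.190.7: longest match 126.48.184.0/21 -> Router P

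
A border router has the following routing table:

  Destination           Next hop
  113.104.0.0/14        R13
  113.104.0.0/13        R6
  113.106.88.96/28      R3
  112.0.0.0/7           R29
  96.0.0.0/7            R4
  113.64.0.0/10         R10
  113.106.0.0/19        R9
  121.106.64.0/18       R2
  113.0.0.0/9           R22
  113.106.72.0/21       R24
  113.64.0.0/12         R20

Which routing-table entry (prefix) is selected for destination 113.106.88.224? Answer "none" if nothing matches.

Entries matching 113.106.88.224:
  112.0.0.0/7 (112.0.0.0 - 113.255.255.255)
  113.0.0.0/9 (113.0.0.0 - 113.127.255.255)
  113.64.0.0/10 (113.64.0.0 - 113.127.255.255)
  113.104.0.0/13 (113.104.0.0 - 113.111.255.255)
  113.104.0.0/14 (113.104.0.0 - 113.107.255.255)
Most specific is 113.104.0.0/14.

113.104.0.0/14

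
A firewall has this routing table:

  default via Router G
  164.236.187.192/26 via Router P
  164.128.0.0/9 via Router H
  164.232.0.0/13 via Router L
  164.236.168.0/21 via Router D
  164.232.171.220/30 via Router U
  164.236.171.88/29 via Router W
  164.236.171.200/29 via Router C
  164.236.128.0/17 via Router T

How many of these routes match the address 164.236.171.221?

Prefixes containing 164.236.171.221:
  0.0.0.0/0 (default, matches everything)
  164.128.0.0/9 (164.128.0.0 - 164.255.255.255)
  164.232.0.0/13 (164.232.0.0 - 164.239.255.255)
  164.236.128.0/17 (164.236.128.0 - 164.236.255.255)
  164.236.168.0/21 (164.236.168.0 - 164.236.175.255)
Total matching entries: 5.

5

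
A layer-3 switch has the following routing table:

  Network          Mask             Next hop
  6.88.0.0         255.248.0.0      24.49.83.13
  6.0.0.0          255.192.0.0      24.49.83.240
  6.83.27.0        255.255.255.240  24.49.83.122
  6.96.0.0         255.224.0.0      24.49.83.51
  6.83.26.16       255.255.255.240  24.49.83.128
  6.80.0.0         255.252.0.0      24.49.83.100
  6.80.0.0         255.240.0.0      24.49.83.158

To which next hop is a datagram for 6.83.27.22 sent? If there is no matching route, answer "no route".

Routes whose prefix contains 6.83.27.22:
  6.80.0.0/12 (6.80.0.0 - 6.95.255.255) -> 24.49.83.158
  6.80.0.0/14 (6.80.0.0 - 6.83.255.255) -> 24.49.83.100
More-specific entries that do NOT match:
  6.83.27.0/28 (6.83.27.0 - 6.83.27.15) does not contain 6.83.27.22
  6.83.26.16/28 (6.83.26.16 - 6.83.26.31) does not contain 6.83.27.22
Longest matching prefix is /14 -> next hop 24.49.83.100.

24.49.83.100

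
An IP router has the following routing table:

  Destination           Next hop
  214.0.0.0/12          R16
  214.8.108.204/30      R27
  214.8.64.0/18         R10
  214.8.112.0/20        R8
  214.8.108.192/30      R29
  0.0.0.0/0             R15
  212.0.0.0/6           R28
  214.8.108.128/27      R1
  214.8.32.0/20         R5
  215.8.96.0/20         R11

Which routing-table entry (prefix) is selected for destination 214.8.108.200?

214.8.64.0/18

Entries matching 214.8.108.200:
  0.0.0.0/0 (default, matches everything)
  212.0.0.0/6 (212.0.0.0 - 215.255.255.255)
  214.0.0.0/12 (214.0.0.0 - 214.15.255.255)
  214.8.64.0/18 (214.8.64.0 - 214.8.127.255)
Most specific is 214.8.64.0/18.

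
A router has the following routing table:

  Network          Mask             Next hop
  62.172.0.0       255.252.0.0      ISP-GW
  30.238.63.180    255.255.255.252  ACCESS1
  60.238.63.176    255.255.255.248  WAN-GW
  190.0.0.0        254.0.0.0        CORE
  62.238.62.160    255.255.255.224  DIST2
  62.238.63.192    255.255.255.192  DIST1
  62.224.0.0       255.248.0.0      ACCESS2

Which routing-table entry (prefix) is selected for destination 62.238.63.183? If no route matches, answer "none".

none

62.238.63.183 is outside every listed prefix and there is no default route.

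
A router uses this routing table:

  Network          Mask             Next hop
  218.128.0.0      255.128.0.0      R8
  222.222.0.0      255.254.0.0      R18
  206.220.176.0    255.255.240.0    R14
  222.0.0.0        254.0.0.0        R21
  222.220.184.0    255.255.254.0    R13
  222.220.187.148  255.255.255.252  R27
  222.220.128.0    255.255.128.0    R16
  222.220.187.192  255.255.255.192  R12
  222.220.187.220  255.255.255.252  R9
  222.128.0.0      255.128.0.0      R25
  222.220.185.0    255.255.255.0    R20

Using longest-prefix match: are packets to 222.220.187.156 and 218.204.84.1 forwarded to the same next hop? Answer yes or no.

no

222.220.187.156: longest match 222.220.128.0/17 -> R16
218.204.84.1: longest match 218.128.0.0/9 -> R8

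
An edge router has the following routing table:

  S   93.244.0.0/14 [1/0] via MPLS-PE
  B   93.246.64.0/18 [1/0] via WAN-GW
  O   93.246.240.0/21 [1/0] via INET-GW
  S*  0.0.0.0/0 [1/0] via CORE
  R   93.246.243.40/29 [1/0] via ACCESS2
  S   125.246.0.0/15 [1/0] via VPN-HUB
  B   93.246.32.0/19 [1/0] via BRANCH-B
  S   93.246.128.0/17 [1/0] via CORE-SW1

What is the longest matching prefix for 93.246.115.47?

Entries matching 93.246.115.47:
  0.0.0.0/0 (default, matches everything)
  93.244.0.0/14 (93.244.0.0 - 93.247.255.255)
  93.246.64.0/18 (93.246.64.0 - 93.246.127.255)
Most specific is 93.246.64.0/18.

93.246.64.0/18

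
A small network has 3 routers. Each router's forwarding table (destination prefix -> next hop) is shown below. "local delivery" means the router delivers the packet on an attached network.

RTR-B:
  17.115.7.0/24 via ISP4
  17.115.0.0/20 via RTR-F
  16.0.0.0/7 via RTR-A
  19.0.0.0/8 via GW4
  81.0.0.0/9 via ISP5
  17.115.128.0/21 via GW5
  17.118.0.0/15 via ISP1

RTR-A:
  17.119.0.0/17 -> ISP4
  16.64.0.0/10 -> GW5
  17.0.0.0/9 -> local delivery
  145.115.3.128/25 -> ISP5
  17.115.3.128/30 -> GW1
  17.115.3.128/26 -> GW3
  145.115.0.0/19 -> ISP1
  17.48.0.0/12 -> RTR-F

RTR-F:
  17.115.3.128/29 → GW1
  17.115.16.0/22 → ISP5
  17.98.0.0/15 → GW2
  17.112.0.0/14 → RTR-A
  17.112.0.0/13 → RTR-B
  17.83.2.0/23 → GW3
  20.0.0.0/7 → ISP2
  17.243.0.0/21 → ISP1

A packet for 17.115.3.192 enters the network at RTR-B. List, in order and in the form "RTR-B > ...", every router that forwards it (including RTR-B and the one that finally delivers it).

At RTR-B: longest match for 17.115.3.192 is 17.115.0.0/20 -> RTR-F
At RTR-F: longest match for 17.115.3.192 is 17.112.0.0/14 -> RTR-A
At RTR-A: longest match for 17.115.3.192 is 17.0.0.0/9 -> local delivery

RTR-B > RTR-F > RTR-A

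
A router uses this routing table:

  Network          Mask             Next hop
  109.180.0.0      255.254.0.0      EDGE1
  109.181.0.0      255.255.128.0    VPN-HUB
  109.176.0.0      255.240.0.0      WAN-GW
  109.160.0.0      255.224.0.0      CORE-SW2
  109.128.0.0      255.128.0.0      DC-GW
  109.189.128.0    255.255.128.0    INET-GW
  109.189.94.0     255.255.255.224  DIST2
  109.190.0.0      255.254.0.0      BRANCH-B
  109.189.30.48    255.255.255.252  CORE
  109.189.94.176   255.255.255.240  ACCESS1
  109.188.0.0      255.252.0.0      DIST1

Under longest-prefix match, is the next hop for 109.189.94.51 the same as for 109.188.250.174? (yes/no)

109.189.94.51: longest match 109.188.0.0/14 -> DIST1
109.188.250.174: longest match 109.188.0.0/14 -> DIST1

yes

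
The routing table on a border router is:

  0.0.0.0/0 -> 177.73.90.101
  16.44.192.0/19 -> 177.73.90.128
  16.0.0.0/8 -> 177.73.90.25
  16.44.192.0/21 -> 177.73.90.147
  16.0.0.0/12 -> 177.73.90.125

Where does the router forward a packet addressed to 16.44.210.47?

Routes whose prefix contains 16.44.210.47:
  0.0.0.0/0 (default, matches everything) -> 177.73.90.101
  16.0.0.0/8 (16.0.0.0 - 16.255.255.255) -> 177.73.90.25
  16.44.192.0/19 (16.44.192.0 - 16.44.223.255) -> 177.73.90.128
More-specific entries that do NOT match:
  16.44.192.0/21 (16.44.192.0 - 16.44.199.255) does not contain 16.44.210.47
Longest matching prefix is /19 -> next hop 177.73.90.128.

177.73.90.128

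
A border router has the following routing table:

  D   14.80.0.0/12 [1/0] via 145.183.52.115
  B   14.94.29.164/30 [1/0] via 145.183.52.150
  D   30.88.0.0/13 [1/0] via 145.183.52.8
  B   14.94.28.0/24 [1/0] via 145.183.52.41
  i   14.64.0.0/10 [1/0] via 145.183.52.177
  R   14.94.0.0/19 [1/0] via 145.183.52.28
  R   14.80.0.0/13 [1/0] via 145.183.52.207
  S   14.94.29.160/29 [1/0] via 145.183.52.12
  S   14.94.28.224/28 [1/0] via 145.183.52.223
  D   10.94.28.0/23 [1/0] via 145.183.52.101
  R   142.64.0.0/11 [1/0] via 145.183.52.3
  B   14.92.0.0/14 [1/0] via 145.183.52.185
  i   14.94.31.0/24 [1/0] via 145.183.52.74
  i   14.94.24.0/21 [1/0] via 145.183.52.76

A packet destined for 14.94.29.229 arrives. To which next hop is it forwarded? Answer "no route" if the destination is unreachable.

145.183.52.76

Routes whose prefix contains 14.94.29.229:
  14.64.0.0/10 (14.64.0.0 - 14.127.255.255) -> 145.183.52.177
  14.80.0.0/12 (14.80.0.0 - 14.95.255.255) -> 145.183.52.115
  14.92.0.0/14 (14.92.0.0 - 14.95.255.255) -> 145.183.52.185
  14.94.0.0/19 (14.94.0.0 - 14.94.31.255) -> 145.183.52.28
  14.94.24.0/21 (14.94.24.0 - 14.94.31.255) -> 145.183.52.76
More-specific entries that do NOT match:
  14.94.29.164/30 (14.94.29.164 - 14.94.29.167) does not contain 14.94.29.229
  14.94.29.160/29 (14.94.29.160 - 14.94.29.167) does not contain 14.94.29.229
  14.94.28.224/28 (14.94.28.224 - 14.94.28.239) does not contain 14.94.29.229
  14.94.28.0/24 (14.94.28.0 - 14.94.28.255) does not contain 14.94.29.229
  14.94.31.0/24 (14.94.31.0 - 14.94.31.255) does not contain 14.94.29.229
  10.94.28.0/23 (10.94.28.0 - 10.94.29.255) does not contain 14.94.29.229
Longest matching prefix is /21 -> next hop 145.183.52.76.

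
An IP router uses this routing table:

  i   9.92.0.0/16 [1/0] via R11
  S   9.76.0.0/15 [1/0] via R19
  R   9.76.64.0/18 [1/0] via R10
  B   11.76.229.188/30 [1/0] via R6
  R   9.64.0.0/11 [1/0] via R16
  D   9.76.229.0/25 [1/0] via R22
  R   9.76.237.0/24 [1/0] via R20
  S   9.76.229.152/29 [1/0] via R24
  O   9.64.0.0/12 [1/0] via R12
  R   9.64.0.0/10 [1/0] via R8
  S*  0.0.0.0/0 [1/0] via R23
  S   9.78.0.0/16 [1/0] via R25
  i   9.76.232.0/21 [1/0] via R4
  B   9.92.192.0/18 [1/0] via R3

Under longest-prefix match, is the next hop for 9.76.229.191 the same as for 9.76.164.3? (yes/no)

yes

9.76.229.191: longest match 9.76.0.0/15 -> R19
9.76.164.3: longest match 9.76.0.0/15 -> R19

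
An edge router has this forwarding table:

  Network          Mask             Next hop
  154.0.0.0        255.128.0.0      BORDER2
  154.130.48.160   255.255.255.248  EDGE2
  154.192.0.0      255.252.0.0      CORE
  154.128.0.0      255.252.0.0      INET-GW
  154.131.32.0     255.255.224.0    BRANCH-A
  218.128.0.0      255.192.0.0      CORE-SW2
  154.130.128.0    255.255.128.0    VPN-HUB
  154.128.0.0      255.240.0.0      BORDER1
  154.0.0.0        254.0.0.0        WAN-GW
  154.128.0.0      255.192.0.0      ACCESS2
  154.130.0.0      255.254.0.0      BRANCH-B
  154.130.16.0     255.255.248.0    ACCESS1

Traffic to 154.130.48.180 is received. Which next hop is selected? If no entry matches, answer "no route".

Routes whose prefix contains 154.130.48.180:
  154.0.0.0/7 (154.0.0.0 - 155.255.255.255) -> WAN-GW
  154.128.0.0/10 (154.128.0.0 - 154.191.255.255) -> ACCESS2
  154.128.0.0/12 (154.128.0.0 - 154.143.255.255) -> BORDER1
  154.128.0.0/14 (154.128.0.0 - 154.131.255.255) -> INET-GW
  154.130.0.0/15 (154.130.0.0 - 154.131.255.255) -> BRANCH-B
More-specific entries that do NOT match:
  154.130.48.160/29 (154.130.48.160 - 154.130.48.167) does not contain 154.130.48.180
  154.130.16.0/21 (154.130.16.0 - 154.130.23.255) does not contain 154.130.48.180
  154.131.32.0/19 (154.131.32.0 - 154.131.63.255) does not contain 154.130.48.180
  154.130.128.0/17 (154.130.128.0 - 154.130.255.255) does not contain 154.130.48.180
Longest matching prefix is /15 -> next hop BRANCH-B.

BRANCH-B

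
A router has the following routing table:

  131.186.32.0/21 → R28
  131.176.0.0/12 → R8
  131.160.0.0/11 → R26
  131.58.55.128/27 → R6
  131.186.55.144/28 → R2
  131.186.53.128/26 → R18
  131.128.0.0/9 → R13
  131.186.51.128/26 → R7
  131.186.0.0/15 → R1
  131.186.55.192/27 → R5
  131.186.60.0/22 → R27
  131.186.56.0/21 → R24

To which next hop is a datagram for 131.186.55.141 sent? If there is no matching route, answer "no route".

R1

Routes whose prefix contains 131.186.55.141:
  131.128.0.0/9 (131.128.0.0 - 131.255.255.255) -> R13
  131.160.0.0/11 (131.160.0.0 - 131.191.255.255) -> R26
  131.176.0.0/12 (131.176.0.0 - 131.191.255.255) -> R8
  131.186.0.0/15 (131.186.0.0 - 131.187.255.255) -> R1
More-specific entries that do NOT match:
  131.186.55.144/28 (131.186.55.144 - 131.186.55.159) does not contain 131.186.55.141
  131.58.55.128/27 (131.58.55.128 - 131.58.55.159) does not contain 131.186.55.141
  131.186.55.192/27 (131.186.55.192 - 131.186.55.223) does not contain 131.186.55.141
  131.186.53.128/26 (131.186.53.128 - 131.186.53.191) does not contain 131.186.55.141
  131.186.51.128/26 (131.186.51.128 - 131.186.51.191) does not contain 131.186.55.141
  131.186.60.0/22 (131.186.60.0 - 131.186.63.255) does not contain 131.186.55.141
  131.186.32.0/21 (131.186.32.0 - 131.186.39.255) does not contain 131.186.55.141
  131.186.56.0/21 (131.186.56.0 - 131.186.63.255) does not contain 131.186.55.141
Longest matching prefix is /15 -> next hop R1.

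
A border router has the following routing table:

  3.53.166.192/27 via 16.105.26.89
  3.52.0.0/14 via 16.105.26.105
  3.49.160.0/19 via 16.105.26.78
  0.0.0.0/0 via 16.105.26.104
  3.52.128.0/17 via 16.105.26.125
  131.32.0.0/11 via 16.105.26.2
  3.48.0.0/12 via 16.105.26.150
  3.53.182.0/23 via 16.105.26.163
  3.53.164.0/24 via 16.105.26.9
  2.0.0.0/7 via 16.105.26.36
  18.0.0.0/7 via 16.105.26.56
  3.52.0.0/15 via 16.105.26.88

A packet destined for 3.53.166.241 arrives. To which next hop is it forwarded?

16.105.26.88

Routes whose prefix contains 3.53.166.241:
  0.0.0.0/0 (default, matches everything) -> 16.105.26.104
  2.0.0.0/7 (2.0.0.0 - 3.255.255.255) -> 16.105.26.36
  3.48.0.0/12 (3.48.0.0 - 3.63.255.255) -> 16.105.26.150
  3.52.0.0/14 (3.52.0.0 - 3.55.255.255) -> 16.105.26.105
  3.52.0.0/15 (3.52.0.0 - 3.53.255.255) -> 16.105.26.88
More-specific entries that do NOT match:
  3.53.166.192/27 (3.53.166.192 - 3.53.166.223) does not contain 3.53.166.241
  3.53.164.0/24 (3.53.164.0 - 3.53.164.255) does not contain 3.53.166.241
  3.53.182.0/23 (3.53.182.0 - 3.53.183.255) does not contain 3.53.166.241
  3.49.160.0/19 (3.49.160.0 - 3.49.191.255) does not contain 3.53.166.241
  3.52.128.0/17 (3.52.128.0 - 3.52.255.255) does not contain 3.53.166.241
Longest matching prefix is /15 -> next hop 16.105.26.88.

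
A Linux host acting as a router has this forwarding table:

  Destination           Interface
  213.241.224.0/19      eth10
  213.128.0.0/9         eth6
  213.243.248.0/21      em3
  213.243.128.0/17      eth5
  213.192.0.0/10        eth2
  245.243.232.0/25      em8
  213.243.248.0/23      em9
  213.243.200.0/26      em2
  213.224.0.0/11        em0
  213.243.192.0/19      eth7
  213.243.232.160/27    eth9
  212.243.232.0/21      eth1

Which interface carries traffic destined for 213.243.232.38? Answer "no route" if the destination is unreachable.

eth5

Routes whose prefix contains 213.243.232.38:
  213.128.0.0/9 (213.128.0.0 - 213.255.255.255) -> eth6
  213.192.0.0/10 (213.192.0.0 - 213.255.255.255) -> eth2
  213.224.0.0/11 (213.224.0.0 - 213.255.255.255) -> em0
  213.243.128.0/17 (213.243.128.0 - 213.243.255.255) -> eth5
More-specific entries that do NOT match:
  213.243.232.160/27 (213.243.232.160 - 213.243.232.191) does not contain 213.243.232.38
  213.243.200.0/26 (213.243.200.0 - 213.243.200.63) does not contain 213.243.232.38
  245.243.232.0/25 (245.243.232.0 - 245.243.232.127) does not contain 213.243.232.38
  213.243.248.0/23 (213.243.248.0 - 213.243.249.255) does not contain 213.243.232.38
  213.243.248.0/21 (213.243.248.0 - 213.243.255.255) does not contain 213.243.232.38
  212.243.232.0/21 (212.243.232.0 - 212.243.239.255) does not contain 213.243.232.38
  213.241.224.0/19 (213.241.224.0 - 213.241.255.255) does not contain 213.243.232.38
  213.243.192.0/19 (213.243.192.0 - 213.243.223.255) does not contain 213.243.232.38
Longest matching prefix is /17 -> interface eth5.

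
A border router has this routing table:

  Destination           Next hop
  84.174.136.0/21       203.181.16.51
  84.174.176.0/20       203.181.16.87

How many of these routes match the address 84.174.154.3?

No listed prefix contains 84.174.154.3.
Total matching entries: 0.

0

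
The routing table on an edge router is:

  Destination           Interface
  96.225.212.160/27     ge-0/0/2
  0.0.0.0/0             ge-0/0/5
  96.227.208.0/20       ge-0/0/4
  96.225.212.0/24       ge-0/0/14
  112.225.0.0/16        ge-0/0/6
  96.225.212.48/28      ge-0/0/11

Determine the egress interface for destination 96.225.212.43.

ge-0/0/14

Routes whose prefix contains 96.225.212.43:
  0.0.0.0/0 (default, matches everything) -> ge-0/0/5
  96.225.212.0/24 (96.225.212.0 - 96.225.212.255) -> ge-0/0/14
More-specific entries that do NOT match:
  96.225.212.48/28 (96.225.212.48 - 96.225.212.63) does not contain 96.225.212.43
  96.225.212.160/27 (96.225.212.160 - 96.225.212.191) does not contain 96.225.212.43
Longest matching prefix is /24 -> interface ge-0/0/14.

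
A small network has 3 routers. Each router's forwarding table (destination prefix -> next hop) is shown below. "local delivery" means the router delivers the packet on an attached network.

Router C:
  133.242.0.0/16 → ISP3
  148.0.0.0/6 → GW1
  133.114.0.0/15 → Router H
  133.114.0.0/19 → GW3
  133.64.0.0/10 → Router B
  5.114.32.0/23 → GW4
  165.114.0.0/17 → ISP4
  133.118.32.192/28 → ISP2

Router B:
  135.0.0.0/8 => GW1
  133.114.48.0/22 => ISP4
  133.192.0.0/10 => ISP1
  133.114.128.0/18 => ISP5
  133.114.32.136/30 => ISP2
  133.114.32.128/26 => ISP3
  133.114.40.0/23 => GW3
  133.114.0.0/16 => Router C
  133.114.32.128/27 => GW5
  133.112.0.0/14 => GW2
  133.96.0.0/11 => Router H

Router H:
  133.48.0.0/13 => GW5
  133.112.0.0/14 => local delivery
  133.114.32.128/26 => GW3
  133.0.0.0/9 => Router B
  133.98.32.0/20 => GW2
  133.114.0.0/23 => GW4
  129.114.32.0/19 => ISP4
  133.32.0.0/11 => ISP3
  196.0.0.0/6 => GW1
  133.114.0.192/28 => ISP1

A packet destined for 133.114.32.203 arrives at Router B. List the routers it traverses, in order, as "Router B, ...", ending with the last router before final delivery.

At Router B: longest match for 133.114.32.203 is 133.114.0.0/16 -> Router C
At Router C: longest match for 133.114.32.203 is 133.114.0.0/15 -> Router H
At Router H: longest match for 133.114.32.203 is 133.112.0.0/14 -> local delivery

Router B, Router C, Router H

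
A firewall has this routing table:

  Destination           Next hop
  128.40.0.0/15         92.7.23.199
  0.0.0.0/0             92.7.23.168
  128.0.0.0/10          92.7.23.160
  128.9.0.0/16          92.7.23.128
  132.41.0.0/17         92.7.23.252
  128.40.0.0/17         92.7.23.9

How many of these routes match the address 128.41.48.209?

Prefixes containing 128.41.48.209:
  0.0.0.0/0 (default, matches everything)
  128.0.0.0/10 (128.0.0.0 - 128.63.255.255)
  128.40.0.0/15 (128.40.0.0 - 128.41.255.255)
Total matching entries: 3.

3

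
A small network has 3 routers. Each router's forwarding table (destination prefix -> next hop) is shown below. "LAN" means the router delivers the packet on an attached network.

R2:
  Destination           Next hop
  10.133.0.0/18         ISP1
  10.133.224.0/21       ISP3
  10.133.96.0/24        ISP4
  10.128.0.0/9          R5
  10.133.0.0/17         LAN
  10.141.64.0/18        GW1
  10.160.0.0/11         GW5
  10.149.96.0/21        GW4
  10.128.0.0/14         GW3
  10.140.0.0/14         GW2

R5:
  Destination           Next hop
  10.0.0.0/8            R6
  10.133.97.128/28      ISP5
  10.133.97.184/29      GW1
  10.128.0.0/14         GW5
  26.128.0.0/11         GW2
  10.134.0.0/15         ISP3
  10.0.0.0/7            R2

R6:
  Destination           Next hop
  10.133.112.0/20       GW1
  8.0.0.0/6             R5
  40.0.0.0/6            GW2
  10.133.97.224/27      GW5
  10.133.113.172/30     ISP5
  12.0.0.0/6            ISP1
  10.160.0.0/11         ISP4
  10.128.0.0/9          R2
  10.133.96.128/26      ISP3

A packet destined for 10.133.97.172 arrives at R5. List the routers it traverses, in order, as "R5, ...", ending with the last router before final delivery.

At R5: longest match for 10.133.97.172 is 10.0.0.0/8 -> R6
At R6: longest match for 10.133.97.172 is 10.128.0.0/9 -> R2
At R2: longest match for 10.133.97.172 is 10.133.0.0/17 -> LAN

R5, R6, R2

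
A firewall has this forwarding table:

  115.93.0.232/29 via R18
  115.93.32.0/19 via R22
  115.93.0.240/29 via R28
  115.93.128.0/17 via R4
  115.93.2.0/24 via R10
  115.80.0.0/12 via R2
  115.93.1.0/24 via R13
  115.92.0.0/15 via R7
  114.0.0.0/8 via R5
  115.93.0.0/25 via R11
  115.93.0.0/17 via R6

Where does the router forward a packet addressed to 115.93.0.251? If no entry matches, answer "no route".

R6

Routes whose prefix contains 115.93.0.251:
  115.80.0.0/12 (115.80.0.0 - 115.95.255.255) -> R2
  115.92.0.0/15 (115.92.0.0 - 115.93.255.255) -> R7
  115.93.0.0/17 (115.93.0.0 - 115.93.127.255) -> R6
More-specific entries that do NOT match:
  115.93.0.232/29 (115.93.0.232 - 115.93.0.239) does not contain 115.93.0.251
  115.93.0.240/29 (115.93.0.240 - 115.93.0.247) does not contain 115.93.0.251
  115.93.0.0/25 (115.93.0.0 - 115.93.0.127) does not contain 115.93.0.251
  115.93.2.0/24 (115.93.2.0 - 115.93.2.255) does not contain 115.93.0.251
  115.93.1.0/24 (115.93.1.0 - 115.93.1.255) does not contain 115.93.0.251
  115.93.32.0/19 (115.93.32.0 - 115.93.63.255) does not contain 115.93.0.251
Longest matching prefix is /17 -> next hop R6.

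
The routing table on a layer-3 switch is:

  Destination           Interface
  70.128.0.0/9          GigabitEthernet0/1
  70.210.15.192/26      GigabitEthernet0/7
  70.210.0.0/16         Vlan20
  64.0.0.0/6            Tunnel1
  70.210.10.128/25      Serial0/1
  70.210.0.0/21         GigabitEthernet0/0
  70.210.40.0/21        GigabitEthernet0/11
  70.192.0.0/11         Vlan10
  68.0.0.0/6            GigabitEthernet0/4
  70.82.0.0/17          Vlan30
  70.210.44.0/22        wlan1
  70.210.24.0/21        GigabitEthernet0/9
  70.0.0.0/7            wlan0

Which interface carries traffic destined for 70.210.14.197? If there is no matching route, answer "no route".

Vlan20

Routes whose prefix contains 70.210.14.197:
  68.0.0.0/6 (68.0.0.0 - 71.255.255.255) -> GigabitEthernet0/4
  70.0.0.0/7 (70.0.0.0 - 71.255.255.255) -> wlan0
  70.128.0.0/9 (70.128.0.0 - 70.255.255.255) -> GigabitEthernet0/1
  70.192.0.0/11 (70.192.0.0 - 70.223.255.255) -> Vlan10
  70.210.0.0/16 (70.210.0.0 - 70.210.255.255) -> Vlan20
More-specific entries that do NOT match:
  70.210.15.192/26 (70.210.15.192 - 70.210.15.255) does not contain 70.210.14.197
  70.210.10.128/25 (70.210.10.128 - 70.210.10.255) does not contain 70.210.14.197
  70.210.44.0/22 (70.210.44.0 - 70.210.47.255) does not contain 70.210.14.197
  70.210.0.0/21 (70.210.0.0 - 70.210.7.255) does not contain 70.210.14.197
  70.210.40.0/21 (70.210.40.0 - 70.210.47.255) does not contain 70.210.14.197
  70.210.24.0/21 (70.210.24.0 - 70.210.31.255) does not contain 70.210.14.197
  70.82.0.0/17 (70.82.0.0 - 70.82.127.255) does not contain 70.210.14.197
Longest matching prefix is /16 -> interface Vlan20.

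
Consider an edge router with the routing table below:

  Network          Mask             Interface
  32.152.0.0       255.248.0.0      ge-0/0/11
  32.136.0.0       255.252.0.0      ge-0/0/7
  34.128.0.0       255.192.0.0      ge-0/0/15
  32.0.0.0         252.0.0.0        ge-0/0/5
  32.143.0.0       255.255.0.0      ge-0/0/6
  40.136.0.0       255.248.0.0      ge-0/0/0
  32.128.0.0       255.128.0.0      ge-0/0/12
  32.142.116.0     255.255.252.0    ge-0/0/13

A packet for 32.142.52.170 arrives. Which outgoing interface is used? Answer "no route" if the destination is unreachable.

ge-0/0/12

Routes whose prefix contains 32.142.52.170:
  32.0.0.0/6 (32.0.0.0 - 35.255.255.255) -> ge-0/0/5
  32.128.0.0/9 (32.128.0.0 - 32.255.255.255) -> ge-0/0/12
More-specific entries that do NOT match:
  32.142.116.0/22 (32.142.116.0 - 32.142.119.255) does not contain 32.142.52.170
  32.143.0.0/16 (32.143.0.0 - 32.143.255.255) does not contain 32.142.52.170
  32.136.0.0/14 (32.136.0.0 - 32.139.255.255) does not contain 32.142.52.170
  32.152.0.0/13 (32.152.0.0 - 32.159.255.255) does not contain 32.142.52.170
  40.136.0.0/13 (40.136.0.0 - 40.143.255.255) does not contain 32.142.52.170
  34.128.0.0/10 (34.128.0.0 - 34.191.255.255) does not contain 32.142.52.170
Longest matching prefix is /9 -> interface ge-0/0/12.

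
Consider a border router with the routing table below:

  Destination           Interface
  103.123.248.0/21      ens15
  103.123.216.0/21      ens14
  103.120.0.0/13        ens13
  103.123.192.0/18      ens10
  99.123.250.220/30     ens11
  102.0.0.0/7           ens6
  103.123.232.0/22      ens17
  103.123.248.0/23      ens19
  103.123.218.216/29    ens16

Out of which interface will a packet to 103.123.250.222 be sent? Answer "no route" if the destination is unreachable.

ens15

Routes whose prefix contains 103.123.250.222:
  102.0.0.0/7 (102.0.0.0 - 103.255.255.255) -> ens6
  103.120.0.0/13 (103.120.0.0 - 103.127.255.255) -> ens13
  103.123.192.0/18 (103.123.192.0 - 103.123.255.255) -> ens10
  103.123.248.0/21 (103.123.248.0 - 103.123.255.255) -> ens15
More-specific entries that do NOT match:
  99.123.250.220/30 (99.123.250.220 - 99.123.250.223) does not contain 103.123.250.222
  103.123.218.216/29 (103.123.218.216 - 103.123.218.223) does not contain 103.123.250.222
  103.123.248.0/23 (103.123.248.0 - 103.123.249.255) does not contain 103.123.250.222
  103.123.232.0/22 (103.123.232.0 - 103.123.235.255) does not contain 103.123.250.222
Longest matching prefix is /21 -> interface ens15.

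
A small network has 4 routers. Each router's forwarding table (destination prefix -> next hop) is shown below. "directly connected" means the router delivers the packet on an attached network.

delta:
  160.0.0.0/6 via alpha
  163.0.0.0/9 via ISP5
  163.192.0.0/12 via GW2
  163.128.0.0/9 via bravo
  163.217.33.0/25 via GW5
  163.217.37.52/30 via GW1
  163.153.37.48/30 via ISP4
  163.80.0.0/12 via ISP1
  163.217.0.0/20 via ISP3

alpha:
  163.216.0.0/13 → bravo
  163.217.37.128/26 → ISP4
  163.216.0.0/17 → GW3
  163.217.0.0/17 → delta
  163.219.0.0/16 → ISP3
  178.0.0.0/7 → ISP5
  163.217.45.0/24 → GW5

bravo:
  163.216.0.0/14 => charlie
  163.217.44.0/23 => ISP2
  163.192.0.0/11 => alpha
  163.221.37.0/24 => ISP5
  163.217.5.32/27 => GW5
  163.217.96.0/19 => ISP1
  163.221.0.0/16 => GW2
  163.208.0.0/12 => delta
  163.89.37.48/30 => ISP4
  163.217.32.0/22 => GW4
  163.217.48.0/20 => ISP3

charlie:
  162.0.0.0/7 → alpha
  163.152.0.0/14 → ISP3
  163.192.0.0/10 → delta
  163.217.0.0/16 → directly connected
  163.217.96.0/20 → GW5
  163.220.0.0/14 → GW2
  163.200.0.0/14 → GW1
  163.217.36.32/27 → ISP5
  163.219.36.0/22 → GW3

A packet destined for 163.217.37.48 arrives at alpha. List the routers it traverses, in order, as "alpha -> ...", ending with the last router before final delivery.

alpha -> delta -> bravo -> charlie

At alpha: longest match for 163.217.37.48 is 163.217.0.0/17 -> delta
At delta: longest match for 163.217.37.48 is 163.128.0.0/9 -> bravo
At bravo: longest match for 163.217.37.48 is 163.216.0.0/14 -> charlie
At charlie: longest match for 163.217.37.48 is 163.217.0.0/16 -> directly connected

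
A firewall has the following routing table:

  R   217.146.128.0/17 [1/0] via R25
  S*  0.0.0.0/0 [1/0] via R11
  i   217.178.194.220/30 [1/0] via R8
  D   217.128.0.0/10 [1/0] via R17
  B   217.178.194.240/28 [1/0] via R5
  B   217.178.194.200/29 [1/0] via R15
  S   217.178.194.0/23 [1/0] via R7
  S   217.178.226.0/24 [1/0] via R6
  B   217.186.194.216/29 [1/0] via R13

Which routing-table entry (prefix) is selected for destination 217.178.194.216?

217.178.194.0/23

Entries matching 217.178.194.216:
  0.0.0.0/0 (default, matches everything)
  217.128.0.0/10 (217.128.0.0 - 217.191.255.255)
  217.178.194.0/23 (217.178.194.0 - 217.178.195.255)
Most specific is 217.178.194.0/23.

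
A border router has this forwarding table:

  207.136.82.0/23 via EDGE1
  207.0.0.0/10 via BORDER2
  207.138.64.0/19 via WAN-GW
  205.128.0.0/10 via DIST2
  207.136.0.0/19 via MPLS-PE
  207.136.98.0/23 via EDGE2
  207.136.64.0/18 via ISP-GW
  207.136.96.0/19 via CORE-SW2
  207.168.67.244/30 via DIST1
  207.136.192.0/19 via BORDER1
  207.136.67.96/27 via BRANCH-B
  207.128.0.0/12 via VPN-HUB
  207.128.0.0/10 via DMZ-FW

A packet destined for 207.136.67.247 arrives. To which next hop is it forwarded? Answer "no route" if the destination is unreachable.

ISP-GW

Routes whose prefix contains 207.136.67.247:
  207.128.0.0/10 (207.128.0.0 - 207.191.255.255) -> DMZ-FW
  207.128.0.0/12 (207.128.0.0 - 207.143.255.255) -> VPN-HUB
  207.136.64.0/18 (207.136.64.0 - 207.136.127.255) -> ISP-GW
More-specific entries that do NOT match:
  207.168.67.244/30 (207.168.67.244 - 207.168.67.247) does not contain 207.136.67.247
  207.136.67.96/27 (207.136.67.96 - 207.136.67.127) does not contain 207.136.67.247
  207.136.82.0/23 (207.136.82.0 - 207.136.83.255) does not contain 207.136.67.247
  207.136.98.0/23 (207.136.98.0 - 207.136.99.255) does not contain 207.136.67.247
  207.138.64.0/19 (207.138.64.0 - 207.138.95.255) does not contain 207.136.67.247
  207.136.0.0/19 (207.136.0.0 - 207.136.31.255) does not contain 207.136.67.247
  207.136.96.0/19 (207.136.96.0 - 207.136.127.255) does not contain 207.136.67.247
  207.136.192.0/19 (207.136.192.0 - 207.136.223.255) does not contain 207.136.67.247
Longest matching prefix is /18 -> next hop ISP-GW.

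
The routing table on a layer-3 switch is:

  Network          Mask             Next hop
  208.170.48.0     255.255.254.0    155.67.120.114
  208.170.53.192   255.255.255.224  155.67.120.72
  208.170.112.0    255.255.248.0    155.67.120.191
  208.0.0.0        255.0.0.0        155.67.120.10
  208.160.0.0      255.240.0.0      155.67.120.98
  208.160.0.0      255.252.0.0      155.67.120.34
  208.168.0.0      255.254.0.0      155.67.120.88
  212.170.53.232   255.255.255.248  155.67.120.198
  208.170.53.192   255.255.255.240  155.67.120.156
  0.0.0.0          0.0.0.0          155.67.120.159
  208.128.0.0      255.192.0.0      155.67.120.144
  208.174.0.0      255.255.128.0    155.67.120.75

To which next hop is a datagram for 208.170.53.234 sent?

Routes whose prefix contains 208.170.53.234:
  0.0.0.0/0 (default, matches everything) -> 155.67.120.159
  208.0.0.0/8 (208.0.0.0 - 208.255.255.255) -> 155.67.120.10
  208.128.0.0/10 (208.128.0.0 - 208.191.255.255) -> 155.67.120.144
  208.160.0.0/12 (208.160.0.0 - 208.175.255.255) -> 155.67.120.98
More-specific entries that do NOT match:
  212.170.53.232/29 (212.170.53.232 - 212.170.53.239) does not contain 208.170.53.234
  208.170.53.192/28 (208.170.53.192 - 208.170.53.207) does not contain 208.170.53.234
  208.170.53.192/27 (208.170.53.192 - 208.170.53.223) does not contain 208.170.53.234
  208.170.48.0/23 (208.170.48.0 - 208.170.49.255) does not contain 208.170.53.234
  208.170.112.0/21 (208.170.112.0 - 208.170.119.255) does not contain 208.170.53.234
  208.174.0.0/17 (208.174.0.0 - 208.174.127.255) does not contain 208.170.53.234
  208.168.0.0/15 (208.168.0.0 - 208.169.255.255) does not contain 208.170.53.234
  208.160.0.0/14 (208.160.0.0 - 208.163.255.255) does not contain 208.170.53.234
Longest matching prefix is /12 -> next hop 155.67.120.98.

155.67.120.98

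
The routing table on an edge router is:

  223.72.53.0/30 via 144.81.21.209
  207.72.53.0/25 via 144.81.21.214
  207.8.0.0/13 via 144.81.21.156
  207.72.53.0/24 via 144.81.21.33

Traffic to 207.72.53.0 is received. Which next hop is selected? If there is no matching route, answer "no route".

Routes whose prefix contains 207.72.53.0:
  207.72.53.0/24 (207.72.53.0 - 207.72.53.255) -> 144.81.21.33
  207.72.53.0/25 (207.72.53.0 - 207.72.53.127) -> 144.81.21.214
More-specific entries that do NOT match:
  223.72.53.0/30 (223.72.53.0 - 223.72.53.3) does not contain 207.72.53.0
Longest matching prefix is /25 -> next hop 144.81.21.214.

144.81.21.214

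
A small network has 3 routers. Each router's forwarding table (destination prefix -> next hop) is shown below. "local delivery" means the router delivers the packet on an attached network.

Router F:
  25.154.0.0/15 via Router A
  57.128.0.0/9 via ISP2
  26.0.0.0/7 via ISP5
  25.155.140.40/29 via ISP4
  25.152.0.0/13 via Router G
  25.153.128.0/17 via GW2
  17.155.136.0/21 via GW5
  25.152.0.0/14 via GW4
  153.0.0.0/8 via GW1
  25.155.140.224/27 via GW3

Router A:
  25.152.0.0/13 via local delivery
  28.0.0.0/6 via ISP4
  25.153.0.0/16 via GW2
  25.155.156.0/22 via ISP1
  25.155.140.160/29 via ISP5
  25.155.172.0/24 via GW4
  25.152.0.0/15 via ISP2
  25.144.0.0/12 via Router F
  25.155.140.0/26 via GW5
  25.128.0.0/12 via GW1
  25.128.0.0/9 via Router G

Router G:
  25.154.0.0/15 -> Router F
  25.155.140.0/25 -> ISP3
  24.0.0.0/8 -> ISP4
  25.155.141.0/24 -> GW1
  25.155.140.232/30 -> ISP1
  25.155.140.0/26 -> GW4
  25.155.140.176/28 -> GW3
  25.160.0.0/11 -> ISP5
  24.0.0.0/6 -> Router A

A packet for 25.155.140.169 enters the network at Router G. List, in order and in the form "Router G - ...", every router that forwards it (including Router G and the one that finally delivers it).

At Router G: longest match for 25.155.140.169 is 25.154.0.0/15 -> Router F
At Router F: longest match for 25.155.140.169 is 25.154.0.0/15 -> Router A
At Router A: longest match for 25.155.140.169 is 25.152.0.0/13 -> local delivery

Router G - Router F - Router A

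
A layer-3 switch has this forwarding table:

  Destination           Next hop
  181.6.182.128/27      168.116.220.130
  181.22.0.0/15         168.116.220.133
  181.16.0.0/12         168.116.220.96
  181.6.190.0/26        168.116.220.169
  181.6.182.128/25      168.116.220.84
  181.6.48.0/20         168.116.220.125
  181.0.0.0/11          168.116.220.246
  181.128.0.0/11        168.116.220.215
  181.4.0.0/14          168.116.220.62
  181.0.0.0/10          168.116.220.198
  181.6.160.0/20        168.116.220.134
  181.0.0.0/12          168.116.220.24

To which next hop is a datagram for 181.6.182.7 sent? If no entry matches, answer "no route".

Routes whose prefix contains 181.6.182.7:
  181.0.0.0/10 (181.0.0.0 - 181.63.255.255) -> 168.116.220.198
  181.0.0.0/11 (181.0.0.0 - 181.31.255.255) -> 168.116.220.246
  181.0.0.0/12 (181.0.0.0 - 181.15.255.255) -> 168.116.220.24
  181.4.0.0/14 (181.4.0.0 - 181.7.255.255) -> 168.116.220.62
More-specific entries that do NOT match:
  181.6.182.128/27 (181.6.182.128 - 181.6.182.159) does not contain 181.6.182.7
  181.6.190.0/26 (181.6.190.0 - 181.6.190.63) does not contain 181.6.182.7
  181.6.182.128/25 (181.6.182.128 - 181.6.182.255) does not contain 181.6.182.7
  181.6.48.0/20 (181.6.48.0 - 181.6.63.255) does not contain 181.6.182.7
  181.6.160.0/20 (181.6.160.0 - 181.6.175.255) does not contain 181.6.182.7
  181.22.0.0/15 (181.22.0.0 - 181.23.255.255) does not contain 181.6.182.7
Longest matching prefix is /14 -> next hop 168.116.220.62.

168.116.220.62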